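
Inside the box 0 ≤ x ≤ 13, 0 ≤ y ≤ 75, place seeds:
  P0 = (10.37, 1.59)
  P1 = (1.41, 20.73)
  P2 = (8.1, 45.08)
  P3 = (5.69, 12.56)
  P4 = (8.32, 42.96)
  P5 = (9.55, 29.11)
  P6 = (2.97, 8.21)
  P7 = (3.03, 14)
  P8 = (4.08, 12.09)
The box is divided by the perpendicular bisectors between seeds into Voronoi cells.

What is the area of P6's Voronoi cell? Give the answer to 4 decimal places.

Area of P6's cell: 61.8032

1. box [0,13]×[0,75]: [(0, 0) (13, 0) (13, 75) (0, 75)]
2. ⊥bis P6·P0 via (6.67,4.9): [(0, 0) (2.2865, 0) (13, 11.9758) (13, 75) (0, 75)]  |A|=910.8484
3. ⊥bis P6·P1 via (2.19,14.47): [(0, 14.1971) (0, 0) (2.2865, 0) (13, 11.9758) (13, 15.8169)]  |A|=130.9398
4. ⊥bis P6·P2 via (5.535,26.645): [(0, 14.1971) (0, 0) (2.2865, 0) (13, 11.9758) (13, 15.8169)]  |A|=130.9398
5. ⊥bis P6·P3 via (4.33,10.385): [(0, 13.0925) (0, 0) (2.2865, 0) (8.9773, 7.4791)]  |A|=67.3179
6. ⊥bis P6·P4 via (5.645,25.585): [(0, 13.0925) (0, 0) (2.2865, 0) (8.9773, 7.4791)]  |A|=67.3179
7. ⊥bis P6·P5 via (6.26,18.66): [(0, 13.0925) (0, 0) (2.2865, 0) (8.9773, 7.4791)]  |A|=67.3179
8. ⊥bis P6·P7 via (3,11.105): [(3.1815, 11.1031) (0, 11.1361) (0, 0) (2.2865, 0) (8.9773, 7.4791)]  |A|=64.2057
9. ⊥bis P6·P8 via (3.525,10.15): [(5.7017, 9.5273) (0.0811, 11.1352) (0, 11.1361) (0, 0) (2.2865, 0) (8.9773, 7.4791)]  |A|=61.8032
10. canonical 6-gon: [(5.7017, 9.5273) (0.0811, 11.1352) (0, 11.1361) (0, 0) (2.2865, 0) (8.9773, 7.4791)]
11. shoelace: 61.8032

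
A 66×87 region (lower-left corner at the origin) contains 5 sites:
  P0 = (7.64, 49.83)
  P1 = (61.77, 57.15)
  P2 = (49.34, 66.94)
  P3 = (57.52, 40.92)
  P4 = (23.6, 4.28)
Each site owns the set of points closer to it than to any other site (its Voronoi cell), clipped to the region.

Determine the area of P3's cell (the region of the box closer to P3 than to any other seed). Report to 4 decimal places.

Area of P3's cell: 1195.0677

1. box [0,66]×[0,87]: [(0, 0) (66, 0) (66, 87) (0, 87)]
2. ⊥bis P3·P0 via (32.58,45.375): [(24.4747, 0) (66, 0) (66, 87) (40.0154, 87)]  |A|=2936.6788
3. ⊥bis P3·P1 via (59.645,49.035): [(34.414, 55.642) (24.4747, 0) (66, 0) (66, 47.3709)]  |A|=1903.4036
4. ⊥bis P3·P2 via (53.43,53.93): [(47.7595, 52.1473) (32.9586, 47.4943) (24.4747, 0) (66, 0) (66, 47.3709)]  |A|=1846.493
5. ⊥bis P3·P4 via (40.56,22.6): [(47.7595, 52.1473) (32.9586, 47.4943) (30.2214, 32.1711) (64.9723, 0) (66, 0) (66, 47.3709)]  |A|=1195.0677
6. canonical 6-gon: [(47.7595, 52.1473) (32.9586, 47.4943) (30.2214, 32.1711) (64.9723, 0) (66, 0) (66, 47.3709)]
7. shoelace: 1195.0677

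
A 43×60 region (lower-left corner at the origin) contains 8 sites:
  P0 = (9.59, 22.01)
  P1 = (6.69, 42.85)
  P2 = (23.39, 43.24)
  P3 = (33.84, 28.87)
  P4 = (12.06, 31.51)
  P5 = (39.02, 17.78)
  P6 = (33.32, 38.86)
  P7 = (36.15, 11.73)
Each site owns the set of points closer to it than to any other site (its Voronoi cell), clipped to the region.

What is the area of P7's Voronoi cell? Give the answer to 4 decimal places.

1. box [0,43]×[0,60]: [(0, 0) (43, 0) (43, 60) (0, 60)]
2. ⊥bis P7·P0 via (22.87,16.87): [(16.3405, 0) (43, 0) (43, 60) (39.5634, 60)]  |A|=902.8834
3. ⊥bis P7·P1 via (21.42,27.29): [(30.0738, 35.4822) (16.3405, 0) (43, 0) (43, 47.7189)]  |A|=781.3804
4. ⊥bis P7·P2 via (29.77,27.485): [(26.4597, 26.1445) (16.3405, 0) (43, 0) (43, 32.8425)]  |A|=620.1123
5. ⊥bis P7·P3 via (34.995,20.3): [(23.6033, 18.7647) (16.3405, 0) (43, 0) (43, 21.3789)]  |A|=457.4681
6. ⊥bis P7·P4 via (24.105,21.62): [(23.6033, 18.7647) (16.3405, 0) (43, 0) (43, 21.3789)]  |A|=457.4681
7. ⊥bis P7·P5 via (37.585,14.755): [(27.9092, 19.345) (23.6033, 18.7647) (16.3405, 0) (43, 0) (43, 12.1862)]  |A|=388.106
8. ⊥bis P7·P6 via (34.735,25.295): [(27.9092, 19.345) (23.6033, 18.7647) (16.3405, 0) (43, 0) (43, 12.1862)]  |A|=388.106
9. canonical 5-gon: [(27.9092, 19.345) (23.6033, 18.7647) (16.3405, 0) (43, 0) (43, 12.1862)]
10. shoelace: 388.106

Area of P7's cell: 388.1060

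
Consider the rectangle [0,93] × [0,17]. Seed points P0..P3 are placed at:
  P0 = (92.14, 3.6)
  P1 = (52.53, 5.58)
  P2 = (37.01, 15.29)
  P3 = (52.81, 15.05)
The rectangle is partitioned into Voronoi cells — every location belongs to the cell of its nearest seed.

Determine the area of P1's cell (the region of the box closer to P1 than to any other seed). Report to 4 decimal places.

Area of P1's cell: 313.7313

1. box [0,93]×[0,17]: [(0, 0) (93, 0) (93, 17) (0, 17)]
2. ⊥bis P1·P0 via (72.335,4.59): [(0, 0) (72.1056, 0) (72.9553, 17) (0, 17)]  |A|=1233.0177
3. ⊥bis P1·P2 via (44.77,10.435): [(38.2414, 0) (72.1056, 0) (72.9553, 17) (48.8774, 17)]  |A|=492.5082
4. ⊥bis P1·P3 via (52.67,10.315): [(44.8398, 10.5465) (38.2414, 0) (72.1056, 0) (72.5917, 9.726)]  |A|=313.7313
5. canonical 4-gon: [(44.8398, 10.5465) (38.2414, 0) (72.1056, 0) (72.5917, 9.726)]
6. shoelace: 313.7313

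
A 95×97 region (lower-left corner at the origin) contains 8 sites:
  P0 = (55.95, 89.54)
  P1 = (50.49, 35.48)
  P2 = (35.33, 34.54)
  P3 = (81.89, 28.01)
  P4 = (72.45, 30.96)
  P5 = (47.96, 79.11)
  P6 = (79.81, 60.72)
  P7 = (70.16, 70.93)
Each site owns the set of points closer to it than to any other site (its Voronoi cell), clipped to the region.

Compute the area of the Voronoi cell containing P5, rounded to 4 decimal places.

1. box [0,95]×[0,97]: [(0, 0) (95, 0) (95, 97) (0, 97)]
2. ⊥bis P5·P0 via (51.955,84.325): [(0, 0) (95, 0) (95, 51.35) (35.4093, 97) (0, 97)]  |A|=7854.8411
3. ⊥bis P5·P1 via (49.225,57.295): [(0, 54.4406) (84.5644, 59.3442) (35.4093, 97) (0, 97)]  |A|=2466.1888
4. ⊥bis P5·P2 via (41.645,56.825): [(0, 68.6261) (41.5558, 56.8503) (84.5644, 59.3442) (35.4093, 97) (0, 97)]  |A|=2171.4425
5. ⊥bis P5·P3 via (64.925,53.56): [(0, 68.6261) (41.5558, 56.8503) (72.5906, 58.6499) (79.4904, 63.2313) (35.4093, 97) (0, 97)]  |A|=2146.4097
6. ⊥bis P5·P4 via (60.205,55.035): [(0, 68.6261) (41.5558, 56.8503) (66.6331, 58.3045) (78.2252, 64.2004) (35.4093, 97) (0, 97)]  |A|=2124.6079
7. ⊥bis P5·P6 via (63.885,69.915): [(0, 68.6261) (41.5558, 56.8503) (56.8537, 57.7374) (65.9951, 73.5695) (35.4093, 97) (0, 97)]  |A|=1959.4277
8. ⊥bis P5·P7 via (59.06,75.02): [(0, 68.6261) (41.5558, 56.8503) (52.601, 57.4908) (60.1698, 78.032) (35.4093, 97) (0, 97)]  |A|=1850.1737
9. canonical 6-gon: [(0, 68.6261) (41.5558, 56.8503) (52.601, 57.4908) (60.1698, 78.032) (35.4093, 97) (0, 97)]
10. shoelace: 1850.1737

Area of P5's cell: 1850.1737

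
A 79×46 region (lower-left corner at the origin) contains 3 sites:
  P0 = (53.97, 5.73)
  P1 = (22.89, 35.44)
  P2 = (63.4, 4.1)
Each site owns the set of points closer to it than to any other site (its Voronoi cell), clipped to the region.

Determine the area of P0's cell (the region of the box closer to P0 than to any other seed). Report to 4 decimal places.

Area of P0's cell: 969.3346

1. box [0,79]×[0,46]: [(0, 0) (79, 0) (79, 46) (0, 46)]
2. ⊥bis P0·P1 via (38.43,20.585): [(18.7524, 0) (79, 0) (79, 46) (62.7247, 46)]  |A|=1760.0268
3. ⊥bis P0·P2 via (58.685,4.915): [(18.7524, 0) (57.8354, 0) (65.7866, 46) (62.7247, 46)]  |A|=969.3346
4. canonical 4-gon: [(18.7524, 0) (57.8354, 0) (65.7866, 46) (62.7247, 46)]
5. shoelace: 969.3346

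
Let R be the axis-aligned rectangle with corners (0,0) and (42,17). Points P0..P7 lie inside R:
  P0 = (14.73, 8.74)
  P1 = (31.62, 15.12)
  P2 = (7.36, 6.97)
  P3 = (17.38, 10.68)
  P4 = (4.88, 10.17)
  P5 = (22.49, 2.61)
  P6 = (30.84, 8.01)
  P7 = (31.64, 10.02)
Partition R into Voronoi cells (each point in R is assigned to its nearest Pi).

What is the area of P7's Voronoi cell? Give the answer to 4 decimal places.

Area of P7's cell: 76.2450

1. box [0,42]×[0,17]: [(0, 0) (42, 0) (42, 17) (0, 17)]
2. ⊥bis P7·P0 via (23.185,9.38): [(23.895, 0) (42, 0) (42, 17) (22.6082, 17)]  |A|=318.7226
3. ⊥bis P7·P1 via (31.63,12.57): [(22.9461, 12.5359) (23.895, 0) (42, 0) (42, 12.6107)]  |A|=233.6227
4. ⊥bis P7·P2 via (19.5,8.495): [(22.9461, 12.5359) (23.895, 0) (42, 0) (42, 12.6107)]  |A|=233.6227
5. ⊥bis P7·P3 via (24.51,10.35): [(24.6115, 12.5425) (24.031, 0) (42, 0) (42, 12.6107)]  |A|=222.3285
6. ⊥bis P7·P4 via (18.26,10.095): [(24.6115, 12.5425) (24.031, 0) (42, 0) (42, 12.6107)]  |A|=222.3285
7. ⊥bis P7·P5 via (27.065,6.315): [(24.6115, 12.5425) (24.4715, 9.5175) (32.1791, 0) (42, 0) (42, 12.6107)]  |A|=183.5534
8. ⊥bis P7·P6 via (31.24,9.015): [(24.6115, 12.5425) (24.5711, 11.6693) (42, 4.7324) (42, 12.6107)]  |A|=76.245
9. canonical 4-gon: [(24.6115, 12.5425) (24.5711, 11.6693) (42, 4.7324) (42, 12.6107)]
10. shoelace: 76.245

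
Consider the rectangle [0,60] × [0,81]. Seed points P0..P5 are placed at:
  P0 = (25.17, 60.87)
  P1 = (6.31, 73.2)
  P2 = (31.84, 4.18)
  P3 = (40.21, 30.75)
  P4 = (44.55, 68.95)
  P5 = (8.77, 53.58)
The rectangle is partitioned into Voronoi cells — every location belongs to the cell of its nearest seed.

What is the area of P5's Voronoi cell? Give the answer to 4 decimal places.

1. box [0,60]×[0,81]: [(0, 0) (60, 0) (60, 81) (0, 81)]
2. ⊥bis P5·P0 via (16.97,57.225): [(0, 0) (42.4072, 0) (6.4017, 81) (0, 81)]  |A|=1976.7618
3. ⊥bis P5·P1 via (7.54,63.39): [(0, 62.4446) (0, 0) (42.4072, 0) (13.8764, 64.1845)]  |A|=1794.1964
4. ⊥bis P5·P2 via (20.305,28.88): [(0, 62.4446) (0, 19.3975) (27.9771, 32.4629) (13.8764, 64.1845)]  |A|=834.5239
5. ⊥bis P5·P3 via (24.49,42.165): [(0, 62.4446) (0, 19.3975) (12.0406, 25.0205) (23.9779, 41.4597) (13.8764, 64.1845)]  |A|=747.9533
6. ⊥bis P5·P4 via (26.66,61.265): [(0, 62.4446) (0, 19.3975) (12.0406, 25.0205) (23.9779, 41.4597) (13.8764, 64.1845)]  |A|=747.9533
7. canonical 5-gon: [(0, 62.4446) (0, 19.3975) (12.0406, 25.0205) (23.9779, 41.4597) (13.8764, 64.1845)]
8. shoelace: 747.9533

Area of P5's cell: 747.9533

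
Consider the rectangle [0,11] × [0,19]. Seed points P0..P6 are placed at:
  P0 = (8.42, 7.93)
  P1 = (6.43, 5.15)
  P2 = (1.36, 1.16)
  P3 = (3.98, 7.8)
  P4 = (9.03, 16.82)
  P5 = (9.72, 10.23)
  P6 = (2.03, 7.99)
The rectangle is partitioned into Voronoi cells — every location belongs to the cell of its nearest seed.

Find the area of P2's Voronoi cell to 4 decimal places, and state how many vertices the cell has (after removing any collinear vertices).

1. box [0,11]×[0,19]: [(0, 0) (11, 0) (11, 19) (0, 19)]
2. ⊥bis P2·P0 via (4.89,4.545): [(0, 9.6445) (0, 0) (9.2483, 0)]  |A|=44.5975
3. ⊥bis P2·P1 via (3.895,3.155): [(0, 8.1043) (0, 0) (6.3779, 0)]  |A|=25.8443
4. ⊥bis P2·P3 via (2.67,4.48): [(2.9343, 4.3757) (0, 5.5335) (0, 0) (6.3779, 0)]  |A|=22.0725
5. ⊥bis P2·P4 via (5.195,8.99): [(2.9343, 4.3757) (0, 5.5335) (0, 0) (6.3779, 0)]  |A|=22.0725
6. ⊥bis P2·P5 via (5.54,5.695): [(2.9343, 4.3757) (0, 5.5335) (0, 0) (6.3779, 0)]  |A|=22.0725
7. ⊥bis P2·P6 via (1.695,4.575): [(2.9343, 4.3757) (2.6722, 4.4791) (0, 4.7413) (0, 0) (6.3779, 0)]  |A|=21.014
8. canonical 5-gon: [(2.9343, 4.3757) (2.6722, 4.4791) (0, 4.7413) (0, 0) (6.3779, 0)]
9. shoelace: 21.014

Area of P2's cell: 21.0140 (5 vertices)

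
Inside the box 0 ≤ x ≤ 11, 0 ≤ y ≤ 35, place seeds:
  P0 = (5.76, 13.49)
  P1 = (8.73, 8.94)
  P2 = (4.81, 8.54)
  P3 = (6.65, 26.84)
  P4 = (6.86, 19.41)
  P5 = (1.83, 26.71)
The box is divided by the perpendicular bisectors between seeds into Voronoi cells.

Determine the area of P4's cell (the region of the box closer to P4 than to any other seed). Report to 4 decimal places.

1. box [0,11]×[0,35]: [(0, 0) (11, 0) (11, 35) (0, 35)]
2. ⊥bis P4·P0 via (6.31,16.45): [(0, 17.6225) (11, 15.5785) (11, 35) (0, 35)]  |A|=202.3944
3. ⊥bis P4·P1 via (7.795,14.175): [(0, 17.6225) (11, 15.5785) (11, 35) (0, 35)]  |A|=202.3944
4. ⊥bis P4·P2 via (5.835,13.975): [(0, 17.6225) (11, 15.5785) (11, 35) (0, 35)]  |A|=202.3944
5. ⊥bis P4·P3 via (6.755,23.125): [(0, 22.9341) (0, 17.6225) (11, 15.5785) (11, 23.245)]  |A|=71.3792
6. ⊥bis P4·P5 via (4.345,23.06): [(4.3403, 23.0568) (0, 20.0661) (0, 17.6225) (11, 15.5785) (11, 23.245)]  |A|=65.1554
7. canonical 5-gon: [(4.3403, 23.0568) (0, 20.0661) (0, 17.6225) (11, 15.5785) (11, 23.245)]
8. shoelace: 65.1554

Area of P4's cell: 65.1554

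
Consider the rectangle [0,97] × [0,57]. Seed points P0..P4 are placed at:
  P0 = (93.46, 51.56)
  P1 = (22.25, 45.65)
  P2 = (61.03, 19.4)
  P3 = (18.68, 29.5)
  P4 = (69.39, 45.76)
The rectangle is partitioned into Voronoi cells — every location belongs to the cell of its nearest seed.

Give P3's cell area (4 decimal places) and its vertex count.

Area of P3's cell: 1439.8518 (4 vertices)

1. box [0,97]×[0,57]: [(0, 0) (97, 0) (97, 57) (0, 57)]
2. ⊥bis P3·P0 via (56.07,40.53): [(0, 0) (68.0263, 0) (51.2114, 57) (0, 57)]  |A|=3398.2735
3. ⊥bis P3·P1 via (20.465,37.575): [(0, 42.0988) (0, 0) (68.0263, 0) (59.4863, 28.9492)]  |A|=2236.8071
4. ⊥bis P3·P2 via (39.855,24.45): [(41.8574, 32.8462) (0, 42.0988) (0, 0) (34.0239, 0)]  |A|=1439.8518
5. ⊥bis P3·P4 via (44.035,37.63): [(41.8574, 32.8462) (0, 42.0988) (0, 0) (34.0239, 0)]  |A|=1439.8518
6. canonical 4-gon: [(41.8574, 32.8462) (0, 42.0988) (0, 0) (34.0239, 0)]
7. shoelace: 1439.8518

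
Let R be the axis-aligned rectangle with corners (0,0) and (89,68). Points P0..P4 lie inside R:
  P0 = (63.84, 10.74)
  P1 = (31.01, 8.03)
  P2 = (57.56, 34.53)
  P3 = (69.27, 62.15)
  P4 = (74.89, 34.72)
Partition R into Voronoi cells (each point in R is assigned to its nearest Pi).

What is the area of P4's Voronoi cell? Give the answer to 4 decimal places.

Area of P4's cell: 698.0711

1. box [0,89]×[0,68]: [(0, 0) (89, 0) (89, 68) (0, 68)]
2. ⊥bis P4·P0 via (69.365,22.73): [(0, 54.6934) (89, 13.6822) (89, 68) (0, 68)]  |A|=3009.285
3. ⊥bis P4·P1 via (52.95,21.375): [(45.4123, 33.7674) (89, 13.6822) (89, 68) (24.5904, 68)]  |A|=2286.2484
4. ⊥bis P4·P2 via (66.225,34.625): [(66.3401, 24.1239) (89, 13.6822) (89, 68) (65.8591, 68)]  |A|=1123.0843
5. ⊥bis P4·P3 via (72.08,48.435): [(66.0871, 47.2071) (66.3401, 24.1239) (89, 13.6822) (89, 51.9017)]  |A|=698.0711
6. canonical 4-gon: [(66.0871, 47.2071) (66.3401, 24.1239) (89, 13.6822) (89, 51.9017)]
7. shoelace: 698.0711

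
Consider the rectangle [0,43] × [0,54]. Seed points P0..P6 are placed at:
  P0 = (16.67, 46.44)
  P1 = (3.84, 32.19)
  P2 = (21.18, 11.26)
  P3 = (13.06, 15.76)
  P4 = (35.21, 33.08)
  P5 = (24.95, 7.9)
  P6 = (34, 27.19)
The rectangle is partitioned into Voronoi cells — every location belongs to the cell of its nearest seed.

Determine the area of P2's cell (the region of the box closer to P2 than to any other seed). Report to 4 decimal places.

Area of P2's cell: 167.3317

1. box [0,43]×[0,54]: [(0, 0) (43, 0) (43, 54) (0, 54)]
2. ⊥bis P2·P0 via (18.925,28.85): [(0, 26.4239) (0, 0) (43, 0) (43, 31.9364)]  |A|=1254.7447
3. ⊥bis P2·P1 via (12.51,21.725): [(21.5102, 29.1814) (0, 11.3608) (0, 0) (43, 0) (43, 31.9364)]  |A|=1092.74
4. ⊥bis P2·P3 via (17.12,13.51): [(26.1334, 29.7741) (9.6329, 0) (43, 0) (43, 31.9364)]  |A|=766.0668
5. ⊥bis P2·P4 via (28.195,22.17): [(23.568, 25.1451) (9.6329, 0) (43, 0) (43, 12.6506)]  |A|=542.4218
6. ⊥bis P2·P5 via (23.065,9.58): [(32.0669, 19.6804) (23.568, 25.1451) (9.6329, 0) (14.5269, 0)]  |A|=193.0858
7. ⊥bis P2·P6 via (27.59,19.225): [(29.9607, 17.3171) (22.5396, 23.2894) (9.6329, 0) (14.5269, 0)]  |A|=167.3317
8. canonical 4-gon: [(29.9607, 17.3171) (22.5396, 23.2894) (9.6329, 0) (14.5269, 0)]
9. shoelace: 167.3317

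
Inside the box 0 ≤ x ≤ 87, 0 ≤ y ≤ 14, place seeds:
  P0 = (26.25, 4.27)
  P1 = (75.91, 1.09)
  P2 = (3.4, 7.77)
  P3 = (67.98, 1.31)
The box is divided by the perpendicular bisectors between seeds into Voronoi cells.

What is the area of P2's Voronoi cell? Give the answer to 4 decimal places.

1. box [0,87]×[0,14]: [(0, 0) (87, 0) (87, 14) (0, 14)]
2. ⊥bis P2·P0 via (14.825,6.02): [(0, 0) (13.9029, 0) (16.0473, 14) (0, 14)]  |A|=209.6515
3. ⊥bis P2·P1 via (39.655,4.43): [(0, 0) (13.9029, 0) (16.0473, 14) (0, 14)]  |A|=209.6515
4. ⊥bis P2·P3 via (35.69,4.54): [(0, 0) (13.9029, 0) (16.0473, 14) (0, 14)]  |A|=209.6515
5. canonical 4-gon: [(0, 0) (13.9029, 0) (16.0473, 14) (0, 14)]
6. shoelace: 209.6515

Area of P2's cell: 209.6515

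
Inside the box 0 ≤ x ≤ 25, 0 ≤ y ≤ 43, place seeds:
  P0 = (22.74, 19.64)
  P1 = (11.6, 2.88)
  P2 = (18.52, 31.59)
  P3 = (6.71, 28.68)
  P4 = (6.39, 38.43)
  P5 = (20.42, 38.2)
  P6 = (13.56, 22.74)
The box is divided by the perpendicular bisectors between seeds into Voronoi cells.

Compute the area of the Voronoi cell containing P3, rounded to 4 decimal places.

1. box [0,25]×[0,43]: [(0, 0) (25, 0) (25, 43) (0, 43)]
2. ⊥bis P3·P0 via (14.725,24.16): [(0, 0) (1.1001, 0) (25, 42.3799) (25, 43) (0, 43)]  |A|=568.5628
3. ⊥bis P3·P1 via (9.155,15.78): [(0, 14.0448) (10.1002, 15.9591) (25, 42.3799) (25, 43) (0, 43)]  |A|=488.8565
4. ⊥bis P3·P2 via (12.615,30.135): [(0, 14.0448) (10.1002, 15.9591) (14.2812, 23.373) (9.445, 43) (0, 43)]  |A|=332.8847
5. ⊥bis P3·P4 via (6.55,33.555): [(0, 33.34) (0, 14.0448) (10.1002, 15.9591) (14.2812, 23.373) (11.7304, 33.725)]  |A|=232.4257
6. ⊥bis P3·P5 via (13.565,33.44): [(0, 33.34) (0, 14.0448) (10.1002, 15.9591) (14.2812, 23.373) (11.7304, 33.725)]  |A|=232.4257
7. ⊥bis P3·P6 via (10.135,25.71): [(0, 33.34) (0, 14.0448) (0.0233, 14.0492) (12.9153, 28.9162) (11.7304, 33.725)]  |A|=153.1793
8. canonical 5-gon: [(0, 33.34) (0, 14.0448) (0.0233, 14.0492) (12.9153, 28.9162) (11.7304, 33.725)]
9. shoelace: 153.1793

Area of P3's cell: 153.1793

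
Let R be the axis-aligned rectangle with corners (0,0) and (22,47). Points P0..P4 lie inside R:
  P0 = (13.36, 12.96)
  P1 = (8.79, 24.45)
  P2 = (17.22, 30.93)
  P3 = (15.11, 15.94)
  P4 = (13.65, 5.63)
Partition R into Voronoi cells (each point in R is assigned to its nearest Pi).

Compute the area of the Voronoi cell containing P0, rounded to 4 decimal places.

1. box [0,22]×[0,47]: [(0, 0) (22, 0) (22, 47) (0, 47)]
2. ⊥bis P0·P1 via (11.075,18.705): [(0, 14.3001) (0, 0) (22, 0) (22, 23.0503)]  |A|=410.8537
3. ⊥bis P0·P2 via (15.29,21.945): [(17.8425, 21.3967) (0, 14.3001) (0, 0) (22, 0) (22, 20.5037)]  |A|=405.56
4. ⊥bis P0·P3 via (14.235,14.45): [(8.6391, 17.7362) (0, 14.3001) (0, 0) (22, 0) (22, 9.89)]  |A|=322.9375
5. ⊥bis P0·P4 via (13.505,9.295): [(8.6391, 17.7362) (0, 14.3001) (0, 8.7607) (22, 9.6311) (22, 9.89)]  |A|=120.6278
6. canonical 5-gon: [(8.6391, 17.7362) (0, 14.3001) (0, 8.7607) (22, 9.6311) (22, 9.89)]
7. shoelace: 120.6278

Area of P0's cell: 120.6278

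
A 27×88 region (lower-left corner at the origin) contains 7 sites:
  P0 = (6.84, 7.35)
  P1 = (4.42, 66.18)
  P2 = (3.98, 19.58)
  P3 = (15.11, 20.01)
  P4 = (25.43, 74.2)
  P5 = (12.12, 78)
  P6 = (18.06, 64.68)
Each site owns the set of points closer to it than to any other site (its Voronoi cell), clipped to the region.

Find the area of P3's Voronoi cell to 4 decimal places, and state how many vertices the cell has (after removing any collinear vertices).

1. box [0,27]×[0,88]: [(0, 0) (27, 0) (27, 88) (0, 88)]
2. ⊥bis P3·P0 via (10.975,13.68): [(0, 20.8493) (27, 3.2119) (27, 88) (0, 88)]  |A|=2051.1745
3. ⊥bis P3·P1 via (9.765,43.095): [(0, 40.8341) (0, 20.8493) (27, 3.2119) (27, 47.0855)]  |A|=862.0887
4. ⊥bis P3·P2 via (9.545,19.795): [(8.6548, 42.8379) (9.7503, 14.48) (27, 3.2119) (27, 47.0855)]  |A|=640.8464
5. ⊥bis P3·P4 via (20.27,47.105): [(24.0089, 46.393) (8.6548, 42.8379) (9.7503, 14.48) (27, 3.2119) (27, 45.8233)]  |A|=638.9587
6. ⊥bis P3·P5 via (13.615,49.005): [(24.0089, 46.393) (8.6548, 42.8379) (9.7503, 14.48) (27, 3.2119) (27, 45.8233)]  |A|=638.9587
7. ⊥bis P3·P6 via (16.585,42.345): [(8.7582, 42.8619) (8.6548, 42.8379) (9.7503, 14.48) (27, 3.2119) (27, 41.6572)]  |A|=591.3352
8. canonical 5-gon: [(8.7582, 42.8619) (8.6548, 42.8379) (9.7503, 14.48) (27, 3.2119) (27, 41.6572)]
9. shoelace: 591.3352

Area of P3's cell: 591.3352 (5 vertices)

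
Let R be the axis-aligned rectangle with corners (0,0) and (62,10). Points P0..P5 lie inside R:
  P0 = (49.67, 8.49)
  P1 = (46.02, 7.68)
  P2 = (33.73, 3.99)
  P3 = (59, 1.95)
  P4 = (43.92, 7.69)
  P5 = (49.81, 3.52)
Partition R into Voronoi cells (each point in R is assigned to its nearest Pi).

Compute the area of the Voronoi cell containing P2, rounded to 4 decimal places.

Area of P2's cell: 391.3000

1. box [0,62]×[0,10]: [(0, 0) (62, 0) (62, 10) (0, 10)]
2. ⊥bis P2·P0 via (41.7,6.24): [(0, 0) (43.4616, 0) (40.6385, 10) (0, 10)]  |A|=420.5006
3. ⊥bis P2·P1 via (39.875,5.835): [(0, 0) (41.6269, 0) (38.6245, 10) (0, 10)]  |A|=401.257
4. ⊥bis P2·P3 via (46.365,2.97): [(0, 0) (41.6269, 0) (38.6245, 10) (0, 10)]  |A|=401.257
5. ⊥bis P2·P4 via (38.825,5.84): [(0, 0) (40.9455, 0) (37.3145, 10) (0, 10)]  |A|=391.3
6. ⊥bis P2·P5 via (41.77,3.755): [(0, 0) (40.9455, 0) (37.3145, 10) (0, 10)]  |A|=391.3
7. canonical 4-gon: [(0, 0) (40.9455, 0) (37.3145, 10) (0, 10)]
8. shoelace: 391.3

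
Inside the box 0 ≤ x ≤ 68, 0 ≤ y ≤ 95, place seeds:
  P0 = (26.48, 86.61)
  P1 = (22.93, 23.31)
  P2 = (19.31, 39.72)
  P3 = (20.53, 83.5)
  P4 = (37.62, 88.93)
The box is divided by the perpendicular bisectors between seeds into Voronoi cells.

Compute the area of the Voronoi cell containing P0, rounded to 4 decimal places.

1. box [0,68]×[0,95]: [(0, 0) (68, 0) (68, 95) (0, 95)]
2. ⊥bis P0·P1 via (24.705,54.96): [(0, 56.3455) (68, 52.5319) (68, 95) (0, 95)]  |A|=2758.1673
3. ⊥bis P0·P2 via (22.895,63.165): [(0, 66.6659) (68, 56.2679) (68, 95) (0, 95)]  |A|=2280.2493
4. ⊥bis P0·P3 via (23.505,85.055): [(35.9936, 61.1621) (68, 56.2679) (68, 95) (18.3069, 95)]  |A|=1460.5937
5. ⊥bis P0·P4 via (32.05,87.77): [(35.9936, 61.1621) (37.6439, 60.9097) (30.5443, 95) (18.3069, 95)]  |A|=234.2786
6. canonical 4-gon: [(35.9936, 61.1621) (37.6439, 60.9097) (30.5443, 95) (18.3069, 95)]
7. shoelace: 234.2786

Area of P0's cell: 234.2786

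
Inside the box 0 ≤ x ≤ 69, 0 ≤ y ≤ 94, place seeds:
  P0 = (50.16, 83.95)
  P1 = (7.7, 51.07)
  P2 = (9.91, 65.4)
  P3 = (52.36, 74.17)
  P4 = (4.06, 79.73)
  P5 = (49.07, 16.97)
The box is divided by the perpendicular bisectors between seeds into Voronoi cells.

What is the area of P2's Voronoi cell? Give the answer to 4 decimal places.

Area of P2's cell: 590.6124

1. box [0,69]×[0,94]: [(0, 0) (69, 0) (69, 94) (0, 94)]
2. ⊥bis P2·P0 via (30.035,74.675): [(0, 0) (64.4504, 0) (21.1287, 94) (0, 94)]  |A|=4022.2191
3. ⊥bis P2·P1 via (8.805,58.235): [(0, 59.5929) (39.8158, 53.4525) (21.1287, 94) (0, 94)]  |A|=1113.3315
4. ⊥bis P2·P3 via (31.135,69.785): [(0, 59.5929) (34.3346, 54.2978) (30.1977, 74.3221) (21.1287, 94) (0, 94)]  |A|=1060.2012
5. ⊥bis P2·P4 via (6.985,72.565): [(0, 69.7135) (0, 59.5929) (34.3346, 54.2978) (30.1977, 74.3221) (27.2035, 80.8189)]  |A|=590.6124
6. ⊥bis P2·P5 via (29.49,41.185): [(0, 69.7135) (0, 59.5929) (34.3346, 54.2978) (30.1977, 74.3221) (27.2035, 80.8189)]  |A|=590.6124
7. canonical 5-gon: [(0, 69.7135) (0, 59.5929) (34.3346, 54.2978) (30.1977, 74.3221) (27.2035, 80.8189)]
8. shoelace: 590.6124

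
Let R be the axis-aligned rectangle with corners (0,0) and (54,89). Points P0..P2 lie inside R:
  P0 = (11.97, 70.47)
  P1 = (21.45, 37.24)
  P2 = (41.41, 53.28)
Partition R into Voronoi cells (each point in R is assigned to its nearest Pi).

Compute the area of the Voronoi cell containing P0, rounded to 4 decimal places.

Area of P0's cell: 1169.0750

1. box [0,54]×[0,89]: [(0, 0) (54, 0) (54, 89) (0, 89)]
2. ⊥bis P0·P1 via (16.71,53.855): [(0, 49.0879) (54, 64.4933) (54, 89) (0, 89)]  |A|=1739.3089
3. ⊥bis P0·P2 via (26.69,61.875): [(0, 49.0879) (23.0659, 55.6682) (42.5283, 89) (0, 89)]  |A|=1169.075
4. canonical 4-gon: [(0, 49.0879) (23.0659, 55.6682) (42.5283, 89) (0, 89)]
5. shoelace: 1169.075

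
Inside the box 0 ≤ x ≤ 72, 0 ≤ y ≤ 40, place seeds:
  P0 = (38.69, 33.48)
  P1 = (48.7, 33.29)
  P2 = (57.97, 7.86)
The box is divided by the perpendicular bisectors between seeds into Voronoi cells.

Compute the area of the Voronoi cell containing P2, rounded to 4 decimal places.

1. box [0,72]×[0,40]: [(0, 0) (72, 0) (72, 40) (0, 40)]
2. ⊥bis P2·P0 via (48.33,20.67): [(20.8629, 0) (72, 0) (72, 38.4826)]  |A|=983.9428
3. ⊥bis P2·P1 via (53.335,20.575): [(43.383, 16.9472) (20.8629, 0) (72, 0) (72, 27.379)]  |A|=825.0669
4. canonical 4-gon: [(43.383, 16.9472) (20.8629, 0) (72, 0) (72, 27.379)]
5. shoelace: 825.0669

Area of P2's cell: 825.0669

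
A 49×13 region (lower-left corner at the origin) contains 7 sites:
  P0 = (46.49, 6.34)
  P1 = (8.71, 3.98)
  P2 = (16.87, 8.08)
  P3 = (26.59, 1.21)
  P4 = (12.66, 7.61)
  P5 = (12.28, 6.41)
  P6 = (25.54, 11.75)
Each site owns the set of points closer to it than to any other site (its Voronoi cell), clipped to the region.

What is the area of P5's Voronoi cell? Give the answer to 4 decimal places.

Area of P5's cell: 31.2974

1. box [0,49]×[0,13]: [(0, 0) (49, 0) (49, 13) (0, 13)]
2. ⊥bis P5·P0 via (29.385,6.375): [(0, 0) (29.372, 0) (29.3986, 13) (0, 13)]  |A|=382.0083
3. ⊥bis P5·P1 via (10.495,5.195): [(14.0311, 0) (29.372, 0) (29.3986, 13) (5.1824, 13)]  |A|=257.1209
4. ⊥bis P5·P2 via (14.575,7.245): [(14.0311, 0) (17.211, 0) (12.4811, 13) (5.1824, 13)]  |A|=68.1113
5. ⊥bis P5·P3 via (19.435,3.81): [(14.0311, 0) (17.211, 0) (12.4811, 13) (5.1824, 13)]  |A|=68.1113
6. ⊥bis P5·P4 via (12.47,7.01): [(8.3774, 8.306) (14.0311, 0) (17.211, 0) (14.9457, 6.226)]  |A|=31.2974
7. ⊥bis P5·P6 via (18.91,9.08): [(8.3774, 8.306) (14.0311, 0) (17.211, 0) (14.9457, 6.226)]  |A|=31.2974
8. canonical 4-gon: [(8.3774, 8.306) (14.0311, 0) (17.211, 0) (14.9457, 6.226)]
9. shoelace: 31.2974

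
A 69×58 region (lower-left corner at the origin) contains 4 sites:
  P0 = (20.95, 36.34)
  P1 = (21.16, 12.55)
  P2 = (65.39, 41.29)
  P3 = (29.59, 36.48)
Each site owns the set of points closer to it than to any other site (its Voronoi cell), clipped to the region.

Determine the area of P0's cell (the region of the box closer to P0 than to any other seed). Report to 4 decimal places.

1. box [0,69]×[0,58]: [(0, 0) (69, 0) (69, 58) (0, 58)]
2. ⊥bis P0·P1 via (21.055,24.445): [(0, 24.2591) (69, 24.8682) (69, 58) (0, 58)]  |A|=2307.1059
3. ⊥bis P0·P2 via (43.17,38.815): [(0, 24.2591) (44.7473, 24.6541) (41.0331, 58) (0, 58)]  |A|=1439.0479
4. ⊥bis P0·P3 via (25.27,36.41): [(0, 24.2591) (25.4632, 24.4839) (24.9202, 58) (0, 58)]  |A|=847.1891
5. canonical 4-gon: [(0, 24.2591) (25.4632, 24.4839) (24.9202, 58) (0, 58)]
6. shoelace: 847.1891

Area of P0's cell: 847.1891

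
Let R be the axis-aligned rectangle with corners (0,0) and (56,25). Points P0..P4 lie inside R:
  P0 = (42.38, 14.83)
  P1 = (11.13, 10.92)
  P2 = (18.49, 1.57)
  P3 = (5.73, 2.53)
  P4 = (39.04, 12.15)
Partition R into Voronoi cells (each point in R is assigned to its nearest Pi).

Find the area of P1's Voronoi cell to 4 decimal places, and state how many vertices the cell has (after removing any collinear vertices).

1. box [0,56]×[0,25]: [(0, 0) (56, 0) (56, 25) (0, 25)]
2. ⊥bis P1·P0 via (26.755,12.875): [(0, 0) (28.3659, 0) (25.2379, 25) (0, 25)]  |A|=670.048
3. ⊥bis P1·P2 via (14.81,6.245): [(0, 0) (6.8765, 0) (26.4392, 15.3991) (25.2379, 25) (0, 25)]  |A|=504.589
4. ⊥bis P1·P3 via (8.43,6.725): [(0, 12.1507) (12.2755, 4.2499) (26.4392, 15.3991) (25.2379, 25) (0, 25)]  |A|=415.3984
5. ⊥bis P1·P4 via (25.085,11.535): [(0, 12.1507) (12.2755, 4.2499) (24.9658, 14.2393) (24.4916, 25) (0, 25)]  |A|=403.6135
6. canonical 5-gon: [(0, 12.1507) (12.2755, 4.2499) (24.9658, 14.2393) (24.4916, 25) (0, 25)]
7. shoelace: 403.6135

Area of P1's cell: 403.6135 (5 vertices)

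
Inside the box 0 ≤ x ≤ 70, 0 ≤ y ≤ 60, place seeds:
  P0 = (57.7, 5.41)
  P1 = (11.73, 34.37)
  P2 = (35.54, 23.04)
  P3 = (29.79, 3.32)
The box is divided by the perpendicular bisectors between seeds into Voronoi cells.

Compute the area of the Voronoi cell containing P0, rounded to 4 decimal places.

1. box [0,70]×[0,60]: [(0, 0) (70, 0) (70, 60) (0, 60)]
2. ⊥bis P0·P1 via (34.715,19.89): [(22.1848, 0) (70, 0) (70, 60) (59.9833, 60)]  |A|=1734.9565
3. ⊥bis P0·P2 via (46.62,14.225): [(35.3029, 0) (70, 0) (70, 43.6125)]  |A|=756.6126
4. ⊥bis P0·P3 via (43.745,4.365): [(43.3175, 10.0739) (44.0719, 0) (70, 0) (70, 43.6125)]  |A|=712.4437
5. canonical 4-gon: [(43.3175, 10.0739) (44.0719, 0) (70, 0) (70, 43.6125)]
6. shoelace: 712.4437

Area of P0's cell: 712.4437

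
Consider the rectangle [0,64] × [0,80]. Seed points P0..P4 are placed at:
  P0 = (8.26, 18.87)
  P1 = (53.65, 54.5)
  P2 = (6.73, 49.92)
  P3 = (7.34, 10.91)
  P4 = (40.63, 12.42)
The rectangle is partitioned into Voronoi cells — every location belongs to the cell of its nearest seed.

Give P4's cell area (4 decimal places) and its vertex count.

1. box [0,64]×[0,80]: [(0, 0) (64, 0) (64, 80) (0, 80)]
2. ⊥bis P4·P0 via (24.445,15.645): [(21.3276, 0) (64, 0) (64, 80) (37.2683, 80)]  |A|=2776.1646
3. ⊥bis P4·P1 via (47.14,33.46): [(29.1066, 39.0397) (21.3276, 0) (64, 0) (64, 28.2433)]  |A|=1325.7124
4. ⊥bis P4·P2 via (23.68,31.17): [(31.5494, 38.2839) (28.3862, 35.4244) (21.3276, 0) (64, 0) (64, 28.2433)]  |A|=1321.0245
5. ⊥bis P4·P3 via (23.985,11.665): [(31.5494, 38.2839) (28.3862, 35.4244) (23.9232, 13.0265) (24.5141, 0) (64, 0) (64, 28.2433)]  |A|=1300.27
6. canonical 6-gon: [(31.5494, 38.2839) (28.3862, 35.4244) (23.9232, 13.0265) (24.5141, 0) (64, 0) (64, 28.2433)]
7. shoelace: 1300.27

Area of P4's cell: 1300.2700 (6 vertices)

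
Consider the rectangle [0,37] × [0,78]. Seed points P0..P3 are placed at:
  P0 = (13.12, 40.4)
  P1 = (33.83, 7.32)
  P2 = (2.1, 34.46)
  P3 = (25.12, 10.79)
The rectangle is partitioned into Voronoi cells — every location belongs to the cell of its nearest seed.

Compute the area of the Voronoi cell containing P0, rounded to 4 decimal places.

Area of P0's cell: 1697.0481

1. box [0,37]×[0,78]: [(0, 0) (37, 0) (37, 78) (0, 78)]
2. ⊥bis P0·P1 via (23.475,23.86): [(0, 9.1633) (37, 32.3274) (37, 78) (0, 78)]  |A|=2118.4216
3. ⊥bis P0·P2 via (7.61,37.43): [(0, 51.5482) (17.0819, 19.8575) (37, 32.3274) (37, 78) (0, 78)]  |A|=1756.414
4. ⊥bis P0·P3 via (19.12,25.595): [(0, 51.5482) (14.9092, 23.8885) (37, 32.8412) (37, 78) (0, 78)]  |A|=1697.0481
5. canonical 5-gon: [(0, 51.5482) (14.9092, 23.8885) (37, 32.8412) (37, 78) (0, 78)]
6. shoelace: 1697.0481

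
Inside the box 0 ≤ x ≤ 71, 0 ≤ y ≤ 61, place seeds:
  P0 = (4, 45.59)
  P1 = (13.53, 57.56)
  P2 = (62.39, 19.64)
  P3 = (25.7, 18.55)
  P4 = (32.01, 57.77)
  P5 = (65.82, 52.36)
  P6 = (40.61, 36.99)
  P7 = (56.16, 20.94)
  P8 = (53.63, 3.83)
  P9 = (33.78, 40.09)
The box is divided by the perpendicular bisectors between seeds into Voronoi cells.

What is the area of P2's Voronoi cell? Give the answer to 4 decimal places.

Area of P2's cell: 310.7053

1. box [0,71]×[0,61]: [(0, 0) (71, 0) (71, 61) (0, 61)]
2. ⊥bis P2·P0 via (33.195,32.615): [(18.7001, 0) (71, 0) (71, 61) (45.81, 61)]  |A|=2363.4425
3. ⊥bis P2·P1 via (37.96,38.6): [(33.0341, 32.253) (18.7001, 0) (71, 0) (71, 61) (55.3445, 61)]  |A|=2226.3981
4. ⊥bis P2·P3 via (44.045,19.095): [(43.2626, 45.4324) (44.6123, 0) (71, 0) (71, 61) (55.3445, 61)]  |A|=1567.2795
5. ⊥bis P2·P4 via (47.2,38.705): [(43.5488, 35.7959) (44.6123, 0) (71, 0) (71, 57.6676)]  |A|=1263.8079
6. ⊥bis P2·P5 via (64.105,36): [(46.1653, 37.8806) (43.5488, 35.7959) (44.6123, 0) (71, 0) (71, 35.2772)]  |A|=985.7784
7. ⊥bis P2·P6 via (51.5,28.315): [(58.1215, 36.6272) (44.049, 18.9615) (44.6123, 0) (71, 0) (71, 35.2772)]  |A|=848.8067
8. ⊥bis P2·P7 via (59.275,20.29): [(62.5864, 36.1592) (55.0411, 0) (71, 0) (71, 35.2772)]  |A|=436.9343
9. ⊥bis P2·P8 via (58.01,11.735): [(62.5864, 36.1592) (57.5438, 11.9933) (71, 4.5375) (71, 35.2772)]  |A|=310.7053
10. ⊥bis P2·P9 via (48.085,29.865): [(62.5864, 36.1592) (57.5438, 11.9933) (71, 4.5375) (71, 35.2772)]  |A|=310.7053
11. canonical 4-gon: [(62.5864, 36.1592) (57.5438, 11.9933) (71, 4.5375) (71, 35.2772)]
12. shoelace: 310.7053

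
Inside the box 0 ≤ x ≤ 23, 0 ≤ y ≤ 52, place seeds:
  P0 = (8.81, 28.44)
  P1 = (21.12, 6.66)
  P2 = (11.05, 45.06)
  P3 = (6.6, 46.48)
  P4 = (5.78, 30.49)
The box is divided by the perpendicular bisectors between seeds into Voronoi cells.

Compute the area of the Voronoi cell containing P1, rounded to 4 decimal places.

Area of P1's cell: 358.6066

1. box [0,23]×[0,52]: [(0, 0) (23, 0) (23, 52) (0, 52)]
2. ⊥bis P1·P0 via (14.965,17.55): [(0, 9.0918) (0, 0) (23, 0) (23, 22.0914)]  |A|=358.6066
3. ⊥bis P1·P2 via (16.085,25.86): [(0, 9.0918) (0, 0) (23, 0) (23, 22.0914)]  |A|=358.6066
4. ⊥bis P1·P3 via (13.86,26.57): [(0, 9.0918) (0, 0) (23, 0) (23, 22.0914)]  |A|=358.6066
5. ⊥bis P1·P4 via (13.45,18.575): [(0, 9.0918) (0, 0) (23, 0) (23, 22.0914)]  |A|=358.6066
6. canonical 4-gon: [(0, 9.0918) (0, 0) (23, 0) (23, 22.0914)]
7. shoelace: 358.6066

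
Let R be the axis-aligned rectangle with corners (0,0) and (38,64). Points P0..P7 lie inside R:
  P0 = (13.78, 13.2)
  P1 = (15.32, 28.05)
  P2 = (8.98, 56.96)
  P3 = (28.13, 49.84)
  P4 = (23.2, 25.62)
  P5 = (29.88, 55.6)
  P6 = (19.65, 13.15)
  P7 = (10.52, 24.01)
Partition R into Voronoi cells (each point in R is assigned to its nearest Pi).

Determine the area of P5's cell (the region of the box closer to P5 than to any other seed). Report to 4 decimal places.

Area of P5's cell: 205.9079

1. box [0,38]×[0,64]: [(0, 0) (38, 0) (38, 64) (0, 64)]
2. ⊥bis P5·P0 via (21.83,34.4): [(0, 42.6892) (38, 28.26) (38, 64) (0, 64)]  |A|=1083.9652
3. ⊥bis P5·P1 via (22.6,41.825): [(0, 53.769) (38, 33.6862) (38, 64) (0, 64)]  |A|=770.3521
4. ⊥bis P5·P2 via (19.43,56.28): [(18.6261, 43.9252) (38, 33.6862) (38, 64) (19.9324, 64)]  |A|=475.0011
5. ⊥bis P5·P3 via (29.005,52.72): [(19.3885, 55.6417) (38, 49.9871) (38, 64) (19.9324, 64)]  |A|=205.9079
6. ⊥bis P5·P4 via (26.54,40.61): [(19.3885, 55.6417) (38, 49.9871) (38, 64) (19.9324, 64)]  |A|=205.9079
7. ⊥bis P5·P6 via (24.765,34.375): [(19.3885, 55.6417) (38, 49.9871) (38, 64) (19.9324, 64)]  |A|=205.9079
8. ⊥bis P5·P7 via (20.2,39.805): [(19.3885, 55.6417) (38, 49.9871) (38, 64) (19.9324, 64)]  |A|=205.9079
9. canonical 4-gon: [(19.3885, 55.6417) (38, 49.9871) (38, 64) (19.9324, 64)]
10. shoelace: 205.9079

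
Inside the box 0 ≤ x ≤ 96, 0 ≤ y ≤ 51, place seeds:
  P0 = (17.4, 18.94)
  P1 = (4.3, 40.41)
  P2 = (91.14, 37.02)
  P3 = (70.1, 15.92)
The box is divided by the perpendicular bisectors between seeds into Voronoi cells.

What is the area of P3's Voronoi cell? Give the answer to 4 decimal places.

Area of P3's cell: 1844.2381

1. box [0,96]×[0,51]: [(0, 0) (96, 0) (96, 51) (0, 51)]
2. ⊥bis P3·P0 via (43.75,17.43): [(42.7512, 0) (96, 0) (96, 51) (45.6737, 51)]  |A|=2641.1648
3. ⊥bis P3·P1 via (37.2,28.165): [(45.6692, 50.92) (42.7512, 0) (96, 0) (96, 51) (45.6989, 51)]  |A|=2641.1638
4. ⊥bis P3·P2 via (80.62,26.47): [(45.6692, 50.92) (42.7512, 0) (96, 0) (96, 11.1337) (56.02, 51) (45.6989, 51)]  |A|=1844.2381
5. canonical 6-gon: [(45.6692, 50.92) (42.7512, 0) (96, 0) (96, 11.1337) (56.02, 51) (45.6989, 51)]
6. shoelace: 1844.2381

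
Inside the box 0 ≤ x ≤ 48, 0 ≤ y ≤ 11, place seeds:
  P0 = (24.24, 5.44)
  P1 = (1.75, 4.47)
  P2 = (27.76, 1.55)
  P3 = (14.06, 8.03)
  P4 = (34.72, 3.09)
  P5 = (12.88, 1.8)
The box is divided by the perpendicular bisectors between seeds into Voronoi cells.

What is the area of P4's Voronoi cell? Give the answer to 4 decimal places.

Area of P4's cell: 188.9667

1. box [0,48]×[0,11]: [(0, 0) (48, 0) (48, 11) (0, 11)]
2. ⊥bis P4·P0 via (29.48,4.265): [(28.5236, 0) (48, 0) (48, 11) (30.9902, 11)]  |A|=200.6737
3. ⊥bis P4·P1 via (18.235,3.78): [(28.5236, 0) (48, 0) (48, 11) (30.9902, 11)]  |A|=200.6737
4. ⊥bis P4·P2 via (31.24,2.32): [(30.1493, 7.2496) (31.7533, 0) (48, 0) (48, 11) (30.9902, 11)]  |A|=188.9667
5. ⊥bis P4·P3 via (24.39,5.56): [(30.1493, 7.2496) (31.7533, 0) (48, 0) (48, 11) (30.9902, 11)]  |A|=188.9667
6. ⊥bis P4·P5 via (23.8,2.445): [(30.1493, 7.2496) (31.7533, 0) (48, 0) (48, 11) (30.9902, 11)]  |A|=188.9667
7. canonical 5-gon: [(30.1493, 7.2496) (31.7533, 0) (48, 0) (48, 11) (30.9902, 11)]
8. shoelace: 188.9667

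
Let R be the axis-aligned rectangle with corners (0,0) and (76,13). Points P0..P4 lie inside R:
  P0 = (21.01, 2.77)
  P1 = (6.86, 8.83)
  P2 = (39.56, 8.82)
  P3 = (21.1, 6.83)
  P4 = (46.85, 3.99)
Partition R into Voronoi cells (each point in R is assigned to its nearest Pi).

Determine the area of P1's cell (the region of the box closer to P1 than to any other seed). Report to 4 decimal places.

Area of P1's cell: 175.7630

1. box [0,76]×[0,13]: [(0, 0) (76, 0) (76, 13) (0, 13)]
2. ⊥bis P1·P0 via (13.935,5.8): [(0, 0) (11.451, 0) (17.0185, 13) (0, 13)]  |A|=185.0522
3. ⊥bis P1·P2 via (23.21,8.825): [(0, 0) (11.451, 0) (17.0185, 13) (0, 13)]  |A|=185.0522
4. ⊥bis P1·P3 via (13.98,7.83): [(0, 0) (11.451, 0) (13.5777, 4.9658) (14.7061, 13) (0, 13)]  |A|=175.763
5. ⊥bis P1·P4 via (26.855,6.41): [(0, 0) (11.451, 0) (13.5777, 4.9658) (14.7061, 13) (0, 13)]  |A|=175.763
6. canonical 5-gon: [(0, 0) (11.451, 0) (13.5777, 4.9658) (14.7061, 13) (0, 13)]
7. shoelace: 175.763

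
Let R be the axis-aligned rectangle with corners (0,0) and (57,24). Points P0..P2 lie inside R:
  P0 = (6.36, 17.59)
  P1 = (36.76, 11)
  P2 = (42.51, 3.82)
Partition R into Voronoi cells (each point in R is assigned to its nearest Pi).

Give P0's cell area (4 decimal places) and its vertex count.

Area of P0's cell: 505.5000 (4 vertices)

1. box [0,57]×[0,24]: [(0, 0) (57, 0) (57, 24) (0, 24)]
2. ⊥bis P0·P1 via (21.56,14.295): [(0, 0) (18.4612, 0) (23.6638, 24) (0, 24)]  |A|=505.5
3. ⊥bis P0·P2 via (24.435,10.705): [(0, 0) (18.4612, 0) (23.6638, 24) (0, 24)]  |A|=505.5
4. canonical 4-gon: [(0, 0) (18.4612, 0) (23.6638, 24) (0, 24)]
5. shoelace: 505.5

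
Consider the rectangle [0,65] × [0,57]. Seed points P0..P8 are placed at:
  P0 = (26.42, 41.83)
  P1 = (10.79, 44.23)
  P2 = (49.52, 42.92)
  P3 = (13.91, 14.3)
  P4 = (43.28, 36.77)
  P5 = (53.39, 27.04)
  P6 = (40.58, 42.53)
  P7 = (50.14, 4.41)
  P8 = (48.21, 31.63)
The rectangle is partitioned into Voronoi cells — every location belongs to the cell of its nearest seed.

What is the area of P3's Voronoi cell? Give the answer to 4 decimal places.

Area of P3's cell: 881.2606

1. box [0,65]×[0,57]: [(0, 0) (65, 0) (65, 57) (0, 57)]
2. ⊥bis P3·P0 via (20.165,28.065): [(0, 37.2282) (0, 0) (65, 0) (65, 7.6914)]  |A|=1459.8877
3. ⊥bis P3·P1 via (12.35,29.265): [(16.5587, 29.7037) (0, 27.9776) (0, 0) (65, 0) (65, 7.6914)]  |A|=1383.2982
4. ⊥bis P3·P2 via (31.715,28.61): [(39.0502, 19.4833) (16.5587, 29.7037) (0, 27.9776) (0, 0) (54.7091, 0)]  |A|=1183.2523
5. ⊥bis P3·P4 via (28.595,25.535): [(30.1205, 23.5411) (16.5587, 29.7037) (0, 27.9776) (0, 0) (48.131, 0)]  |A|=1050.6045
6. ⊥bis P3·P5 via (33.65,20.67): [(34.6223, 17.6568) (30.1205, 23.5411) (16.5587, 29.7037) (0, 27.9776) (0, 0) (40.3201, 0)]  |A|=981.6471
7. ⊥bis P3·P6 via (27.245,28.415): [(34.6223, 17.6568) (30.1205, 23.5411) (16.5587, 29.7037) (0, 27.9776) (0, 0) (40.3201, 0)]  |A|=981.6471
8. ⊥bis P3·P7 via (32.025,9.355): [(34.3783, 17.9758) (30.1205, 23.5411) (16.5587, 29.7037) (0, 27.9776) (0, 0) (29.4713, 0)]  |A|=882.8932
9. ⊥bis P3·P8 via (31.06,22.965): [(34.0985, 16.951) (32.0299, 21.0453) (30.1205, 23.5411) (16.5587, 29.7037) (0, 27.9776) (0, 0) (29.4713, 0)]  |A|=881.2606
10. canonical 7-gon: [(34.0985, 16.951) (32.0299, 21.0453) (30.1205, 23.5411) (16.5587, 29.7037) (0, 27.9776) (0, 0) (29.4713, 0)]
11. shoelace: 881.2606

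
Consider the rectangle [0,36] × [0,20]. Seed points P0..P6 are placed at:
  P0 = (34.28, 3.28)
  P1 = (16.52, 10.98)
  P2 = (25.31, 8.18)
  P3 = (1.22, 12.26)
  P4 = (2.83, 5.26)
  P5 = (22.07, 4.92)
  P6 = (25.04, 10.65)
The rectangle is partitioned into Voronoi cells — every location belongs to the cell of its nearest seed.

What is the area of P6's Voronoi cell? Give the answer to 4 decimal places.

Area of P6's cell: 145.9665

1. box [0,36]×[0,20]: [(0, 0) (36, 0) (36, 20) (0, 20)]
2. ⊥bis P6·P0 via (29.66,6.965): [(0, 0) (24.1046, 0) (36, 14.9137) (36, 20) (0, 20)]  |A|=631.2979
3. ⊥bis P6·P1 via (20.78,10.815): [(20.3611, 0) (24.1046, 0) (36, 14.9137) (36, 20) (21.1358, 20)]  |A|=216.3293
4. ⊥bis P6·P2 via (25.175,9.415): [(20.7069, 8.9266) (32.2292, 10.1861) (36, 14.9137) (36, 20) (21.1358, 20)]  |A|=146.0536
5. ⊥bis P6·P3 via (13.13,11.455): [(20.7069, 8.9266) (32.2292, 10.1861) (36, 14.9137) (36, 20) (21.1358, 20)]  |A|=146.0536
6. ⊥bis P6·P4 via (13.935,7.955): [(20.7069, 8.9266) (32.2292, 10.1861) (36, 14.9137) (36, 20) (21.1358, 20)]  |A|=146.0536
7. ⊥bis P6·P5 via (23.555,7.785): [(20.7196, 9.2547) (21.2401, 8.9849) (32.2292, 10.1861) (36, 14.9137) (36, 20) (21.1358, 20)]  |A|=145.9665
8. canonical 6-gon: [(20.7196, 9.2547) (21.2401, 8.9849) (32.2292, 10.1861) (36, 14.9137) (36, 20) (21.1358, 20)]
9. shoelace: 145.9665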